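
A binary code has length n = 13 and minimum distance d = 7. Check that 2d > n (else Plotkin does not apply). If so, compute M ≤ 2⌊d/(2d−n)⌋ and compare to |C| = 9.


Plotkin bound M ≤ 14; given |C| = 9 ≤ bound (satisfied).

Check applicability: 2d = 14, n = 13.
2d − n = 1 > 0, so Plotkin applies.
Compute d/(2d−n) = 7/1 ≈ 7.0000.
⌊d/(2d−n)⌋ = 7.
Plotkin bound: M ≤ 2·7 = 14.
Given |C| = 9, check: satisfied.
This |C| is below the Plotkin bound.


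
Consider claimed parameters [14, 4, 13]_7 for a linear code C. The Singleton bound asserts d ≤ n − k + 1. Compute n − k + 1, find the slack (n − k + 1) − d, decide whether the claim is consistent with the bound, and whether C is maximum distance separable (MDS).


Singleton RHS = n − k + 1 = 11, slack = -2, bound violated (no such code; not MDS).

Singleton bound: d ≤ n − k + 1.
Here n = 14, k = 4, so n − k + 1 = 11.
Given d = 13, check d ≤ 11: NO.
Slack = (n − k + 1) − d = -2.
The slack is negative: d = 13 exceeds n − k + 1 = 11 by 2, so the Singleton bound is violated and no linear [14, 4, 13]_7 code can exist. In particular it is not MDS (MDS requires d = n − k + 1 exactly).
Description: the claimed parameters are [14, 4, 13]_7; such a code would be impossible (violates the Singleton bound).


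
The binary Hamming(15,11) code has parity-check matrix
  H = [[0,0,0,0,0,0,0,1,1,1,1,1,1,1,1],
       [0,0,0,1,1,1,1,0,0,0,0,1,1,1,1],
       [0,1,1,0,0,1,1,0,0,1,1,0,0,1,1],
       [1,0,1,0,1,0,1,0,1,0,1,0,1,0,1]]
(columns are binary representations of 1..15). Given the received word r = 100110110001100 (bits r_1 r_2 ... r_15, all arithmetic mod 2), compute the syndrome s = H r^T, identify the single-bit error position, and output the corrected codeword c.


s = (1, 1, 1, 0)^T, error position = 14, corrected codeword c = 100110110001110

Compute s = H r^T mod 2 one row at a time:
  s_1 = 1 + 0 + 0 + 0 + 1 + 1 + 0 + 0 = 3 ≡ 1 (mod 2).
  s_2 = 1 + 1 + 0 + 1 + 1 + 1 + 0 + 0 = 5 ≡ 1 (mod 2).
  s_3 = 0 + 0 + 0 + 1 + 0 + 0 + 0 + 0 = 1 ≡ 1 (mod 2).
  s_4 = 1 + 0 + 1 + 1 + 0 + 0 + 1 + 0 = 4 ≡ 0 (mod 2).
s = (1, 1, 1, 0)^T — this equals column 14 of H (binary 1110), so error is at position 14.
Correct: flip bit 14 of r = 100110110001100 to get c = 100110110001110.


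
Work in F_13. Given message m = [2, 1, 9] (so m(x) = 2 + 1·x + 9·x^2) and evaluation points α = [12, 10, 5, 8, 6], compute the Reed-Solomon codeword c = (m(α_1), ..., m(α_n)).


c = [10, 2, 11, 1, 7]

Message polynomial: m(x) = 2 + 1·x + 9·x^2 (mod 13).
For each evaluation point α_i, compute m(α_i) mod 13:
  α_1 = 12: Horner steps 9 → 5 → 10, so m(12) = 10.
  α_2 = 10: Horner steps 9 → 0 → 2, so m(10) = 2.
  α_3 = 5: Horner steps 9 → 7 → 11, so m(5) = 11.
  α_4 = 8: Horner steps 9 → 8 → 1, so m(8) = 1.
  α_5 = 6: Horner steps 9 → 3 → 7, so m(6) = 7.
Codeword c = [10, 2, 11, 1, 7] ∈ F_13^5.


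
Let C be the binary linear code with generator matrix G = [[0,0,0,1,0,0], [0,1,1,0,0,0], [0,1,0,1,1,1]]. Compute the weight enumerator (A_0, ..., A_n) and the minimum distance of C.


Weight distribution: A_0 = 1, A_1 = 1, A_2 = 1, A_3 = 3, A_4 = 2. Minimum distance d = 1.

Enumerate all 2^3 = 8 messages m ∈ F_2^3.
For each, compute codeword c = mG in F_2^6, then tally its weight.
  m = 000 → c = 000000, weight = 0.
  m = 100 → c = 000100, weight = 1.
  m = 010 → c = 011000, weight = 2.
  m = 110 → c = 011100, weight = 3.
  m = 001 → c = 010111, weight = 4.
  m = 101 → c = 010011, weight = 3.
  m = 011 → c = 001111, weight = 4.
  m = 111 → c = 001011, weight = 3.
Tally weights:
  weight 0: 1 codewords.
  weight 1: 1 codewords.
  weight 2: 1 codewords.
  weight 3: 3 codewords.
  weight 4: 2 codewords.
Minimum distance d = smallest w > 0 with A_w > 0 = 1.
Sanity: Σ A_w = 8 = 2^3 = 8 ✓.


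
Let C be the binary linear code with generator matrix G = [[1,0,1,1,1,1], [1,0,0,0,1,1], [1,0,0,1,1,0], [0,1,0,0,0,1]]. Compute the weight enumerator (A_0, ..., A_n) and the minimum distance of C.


Weight distribution: A_0 = 1, A_2 = 6, A_3 = 4, A_4 = 1, A_5 = 4. Minimum distance d = 2.

Enumerate all 2^4 = 16 messages m ∈ F_2^4.
For each, compute codeword c = mG in F_2^6, then tally its weight.
  m = 0000 → c = 000000, weight = 0.
  m = 1000 → c = 101111, weight = 5.
  m = 0100 → c = 100011, weight = 3.
  m = 1100 → c = 001100, weight = 2.
  m = 0010 → c = 100110, weight = 3.
  m = 1010 → c = 001001, weight = 2.
  m = 0110 → c = 000101, weight = 2.
  m = 1110 → c = 101010, weight = 3.
  m = 0001 → c = 010001, weight = 2.
  m = 1001 → c = 111110, weight = 5.
  m = 0101 → c = 110010, weight = 3.
  m = 1101 → c = 011101, weight = 4.
  m = 0011 → c = 110111, weight = 5.
  m = 1011 → c = 011000, weight = 2.
  m = 0111 → c = 010100, weight = 2.
  m = 1111 → c = 111011, weight = 5.
Tally weights:
  weight 0: 1 codewords.
  weight 2: 6 codewords.
  weight 3: 4 codewords.
  weight 4: 1 codewords.
  weight 5: 4 codewords.
Minimum distance d = smallest w > 0 with A_w > 0 = 2.
Sanity: Σ A_w = 16 = 2^4 = 16 ✓.


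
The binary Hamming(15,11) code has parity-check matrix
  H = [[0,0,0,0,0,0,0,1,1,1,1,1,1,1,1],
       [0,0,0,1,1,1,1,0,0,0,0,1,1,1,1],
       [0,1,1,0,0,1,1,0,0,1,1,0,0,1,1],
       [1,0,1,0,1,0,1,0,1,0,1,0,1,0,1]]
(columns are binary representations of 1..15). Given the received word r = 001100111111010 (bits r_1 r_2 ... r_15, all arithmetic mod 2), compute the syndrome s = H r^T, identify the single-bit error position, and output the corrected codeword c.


s = (0, 0, 1, 0)^T, error position = 2, corrected codeword c = 011100111111010

Compute s = H r^T mod 2 one row at a time:
  s_1 = 1 + 1 + 1 + 1 + 1 + 0 + 1 + 0 = 6 ≡ 0 (mod 2).
  s_2 = 1 + 0 + 0 + 1 + 1 + 0 + 1 + 0 = 4 ≡ 0 (mod 2).
  s_3 = 0 + 1 + 0 + 1 + 1 + 1 + 1 + 0 = 5 ≡ 1 (mod 2).
  s_4 = 0 + 1 + 0 + 1 + 1 + 1 + 0 + 0 = 4 ≡ 0 (mod 2).
s = (0, 0, 1, 0)^T — this equals column 2 of H (binary 0010), so error is at position 2.
Correct: flip bit 2 of r = 001100111111010 to get c = 011100111111010.


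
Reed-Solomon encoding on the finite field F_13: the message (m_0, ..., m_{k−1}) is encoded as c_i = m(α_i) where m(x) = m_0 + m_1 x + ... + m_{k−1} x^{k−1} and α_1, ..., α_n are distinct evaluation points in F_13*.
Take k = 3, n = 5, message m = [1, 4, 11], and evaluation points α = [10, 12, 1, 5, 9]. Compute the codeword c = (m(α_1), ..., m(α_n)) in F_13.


c = [10, 8, 3, 10, 5]

Message polynomial: m(x) = 1 + 4·x + 11·x^2 (mod 13).
For each evaluation point α_i, compute m(α_i) mod 13:
  α_1 = 10: Horner steps 11 → 10 → 10, so m(10) = 10.
  α_2 = 12: Horner steps 11 → 6 → 8, so m(12) = 8.
  α_3 = 1: Horner steps 11 → 2 → 3, so m(1) = 3.
  α_4 = 5: Horner steps 11 → 7 → 10, so m(5) = 10.
  α_5 = 9: Horner steps 11 → 12 → 5, so m(9) = 5.
Codeword c = [10, 8, 3, 10, 5] ∈ F_13^5.


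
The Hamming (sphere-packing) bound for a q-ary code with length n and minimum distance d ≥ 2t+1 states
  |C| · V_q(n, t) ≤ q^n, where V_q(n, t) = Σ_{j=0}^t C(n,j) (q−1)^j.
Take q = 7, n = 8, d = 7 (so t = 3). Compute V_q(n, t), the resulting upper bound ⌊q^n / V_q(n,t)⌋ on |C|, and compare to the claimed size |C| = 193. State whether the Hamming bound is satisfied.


V_q(n, t) = 13153, q^n = 5764801, Hamming bound = 438, |C| = 193 ≤ bound (satisfied).

Step 1: Compute V_q(n, t) = Σ_{j=0}^3 C(n, j) (q−1)^j.
  j = 0: C(8,0)·(6)^0 = 1·1 = 1.
  j = 1: C(8,1)·(6)^1 = 8·6 = 48.
  j = 2: C(8,2)·(6)^2 = 28·36 = 1008.
  j = 3: C(8,3)·(6)^3 = 56·216 = 12096.
  V_q(n, t) = 1 + 48 + 1008 + 12096 = 13153.
Step 2: q^n = 7^8 = 5764801.
Step 3: Hamming bound ⌊q^n / V_q(n,t)⌋ = ⌊5764801/13153⌋ = 438.
Step 4: Compare |C| = 193 to 438: satisfied.
The claimed |C| lies below the Hamming bound.


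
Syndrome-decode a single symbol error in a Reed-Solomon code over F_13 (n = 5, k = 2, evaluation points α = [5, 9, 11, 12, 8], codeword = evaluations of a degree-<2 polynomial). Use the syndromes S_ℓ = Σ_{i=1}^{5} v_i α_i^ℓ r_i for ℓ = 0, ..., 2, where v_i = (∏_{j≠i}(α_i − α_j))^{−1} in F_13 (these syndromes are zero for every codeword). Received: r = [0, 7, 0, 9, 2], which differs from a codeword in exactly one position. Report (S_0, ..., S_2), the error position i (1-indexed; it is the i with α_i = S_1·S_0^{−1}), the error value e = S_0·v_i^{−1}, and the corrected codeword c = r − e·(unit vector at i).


S = (3, 7, 12), error at position 3, error magnitude e = 9, c = [0, 7, 4, 9, 2].

Step 1: column multipliers v_i = (∏_{j≠i}(α_i − α_j))^{−1} mod 13.
  i = 1 (α = 5): (5−9)(5−11)(5−12)(5−8) = (−4)·(−6)·(−7)·(−3) = 504 ≡ 10, so v_1 = 10^{−1} = 4 (mod 13).
  i = 2 (α = 9): (9−5)(9−11)(9−12)(9−8) = 4·(−2)·(−3)·1 = 24 ≡ 11, so v_2 = 11^{−1} = 6 (mod 13).
  i = 3 (α = 11): (11−5)(11−9)(11−12)(11−8) = 6·2·(−1)·3 = −36 ≡ 3, so v_3 = 3^{−1} = 9 (mod 13).
  i = 4 (α = 12): (12−5)(12−9)(12−11)(12−8) = 7·3·1·4 = 84 ≡ 6, so v_4 = 6^{−1} = 11 (mod 13).
  i = 5 (α = 8): (8−5)(8−9)(8−11)(8−12) = 3·(−1)·(−3)·(−4) = −36 ≡ 3, so v_5 = 3^{−1} = 9 (mod 13).
  v = [4, 6, 9, 11, 9].
Step 2: syndromes of r = [0, 7, 0, 9, 2] (all sums mod 13).
  S_0 = Σ v_i r_i = 4·0 + 6·7 + 9·0 + 11·9 + 9·2 = 159 ≡ 3.
  S_1 = Σ v_i α_i r_i = 4·5·0 + 6·9·7 + 9·11·0 + 11·12·9 + 9·8·2 = 1710 ≡ 7.
  α_i^2 mod 13 = [12, 3, 4, 1, 12].
  S_2 = Σ v_i α_i^2 r_i = 4·12·0 + 6·3·7 + 9·4·0 + 11·1·9 + 9·12·2 = 441 ≡ 12.
  S = (3, 7, 12) ≠ 0, so r is not a codeword (an error is present).
Step 3: locate the error. For a single error e at position i, S_ℓ = v_i·e·α_i^ℓ, so α_err = S_1/S_0.
  S_0^{−1} = 3^{−1} = 9 (mod 13), so α_err = 7·9 = 63 ≡ 11 = α_3. Error position i = 3.
  Consistency check: S_2/S_1 = 12·2 = 24 ≡ 11 = α_err ✓ (single-error assumption holds).
Step 4: error magnitude e = S_0/v_3 = S_0·∏_{j≠3}(α_3 − α_j) = 3·3 = 9 ≡ 9 (mod 13).
Step 5: correct position 3: c_3 = r_3 − e = 0 − 9 ≡ 4 (mod 13). Hence c = [0, 7, 4, 9, 2].
  Check: interpolating c through the α_i gives m(x) = 1 + 5·x (degree < 2) with m(α_i) = c_i for every i, so c is indeed a codeword.


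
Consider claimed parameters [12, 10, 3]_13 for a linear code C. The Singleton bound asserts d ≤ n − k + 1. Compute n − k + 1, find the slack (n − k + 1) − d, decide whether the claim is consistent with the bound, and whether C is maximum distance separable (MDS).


Singleton RHS = n − k + 1 = 3, slack = 0, bound satisfied, MDS.

Singleton bound: d ≤ n − k + 1.
Here n = 12, k = 10, so n − k + 1 = 3.
Given d = 3, check d ≤ 3: YES.
Slack = (n − k + 1) − d = 0.
The code is MDS (slack = 0).
Description: the claimed parameters are [12, 10, 3]_13; such a code would be MDS (meets Singleton bound).


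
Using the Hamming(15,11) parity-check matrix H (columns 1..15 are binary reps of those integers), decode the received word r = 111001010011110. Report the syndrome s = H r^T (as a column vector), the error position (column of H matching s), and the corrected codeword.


s = (1, 0, 1, 0)^T, error position = 10, corrected codeword c = 111001010111110

Compute s = H r^T mod 2 one row at a time:
  s_1 = 1 + 0 + 0 + 1 + 1 + 1 + 1 + 0 = 5 ≡ 1 (mod 2).
  s_2 = 0 + 0 + 1 + 0 + 1 + 1 + 1 + 0 = 4 ≡ 0 (mod 2).
  s_3 = 1 + 1 + 1 + 0 + 0 + 1 + 1 + 0 = 5 ≡ 1 (mod 2).
  s_4 = 1 + 1 + 0 + 0 + 0 + 1 + 1 + 0 = 4 ≡ 0 (mod 2).
s = (1, 0, 1, 0)^T — this equals column 10 of H (binary 1010), so error is at position 10.
Correct: flip bit 10 of r = 111001010011110 to get c = 111001010111110.


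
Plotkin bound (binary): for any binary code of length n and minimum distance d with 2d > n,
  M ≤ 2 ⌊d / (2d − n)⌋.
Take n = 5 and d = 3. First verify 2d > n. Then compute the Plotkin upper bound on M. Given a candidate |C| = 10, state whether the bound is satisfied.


Plotkin bound M ≤ 6; given |C| = 10 > bound (violated).

Check applicability: 2d = 6, n = 5.
2d − n = 1 > 0, so Plotkin applies.
Compute d/(2d−n) = 3/1 ≈ 3.0000.
⌊d/(2d−n)⌋ = 3.
Plotkin bound: M ≤ 2·3 = 6.
Given |C| = 10, check: VIOLATED.
This |C| is above the Plotkin bound, so no binary code with n = 5, d = 3 and 10 codewords exists.


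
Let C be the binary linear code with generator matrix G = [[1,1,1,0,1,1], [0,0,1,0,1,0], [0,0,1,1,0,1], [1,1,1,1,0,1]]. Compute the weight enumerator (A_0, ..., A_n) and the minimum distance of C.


Weight distribution: A_0 = 1, A_1 = 1, A_2 = 4, A_3 = 4, A_4 = 3, A_5 = 3. Minimum distance d = 1.

Enumerate all 2^4 = 16 messages m ∈ F_2^4.
For each, compute codeword c = mG in F_2^6, then tally its weight.
  m = 0000 → c = 000000, weight = 0.
  m = 1000 → c = 111011, weight = 5.
  m = 0100 → c = 001010, weight = 2.
  m = 1100 → c = 110001, weight = 3.
  m = 0010 → c = 001101, weight = 3.
  m = 1010 → c = 110110, weight = 4.
  m = 0110 → c = 000111, weight = 3.
  m = 1110 → c = 111100, weight = 4.
  m = 0001 → c = 111101, weight = 5.
  m = 1001 → c = 000110, weight = 2.
  m = 0101 → c = 110111, weight = 5.
  m = 1101 → c = 001100, weight = 2.
  m = 0011 → c = 110000, weight = 2.
  m = 1011 → c = 001011, weight = 3.
  m = 0111 → c = 111010, weight = 4.
  m = 1111 → c = 000001, weight = 1.
Tally weights:
  weight 0: 1 codewords.
  weight 1: 1 codewords.
  weight 2: 4 codewords.
  weight 3: 4 codewords.
  weight 4: 3 codewords.
  weight 5: 3 codewords.
Minimum distance d = smallest w > 0 with A_w > 0 = 1.
Sanity: Σ A_w = 16 = 2^4 = 16 ✓.


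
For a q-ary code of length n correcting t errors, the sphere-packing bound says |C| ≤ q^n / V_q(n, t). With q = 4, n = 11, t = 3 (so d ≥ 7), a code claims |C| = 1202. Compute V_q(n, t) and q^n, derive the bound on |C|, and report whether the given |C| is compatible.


V_q(n, t) = 4984, q^n = 4194304, Hamming bound = 841, |C| = 1202 > bound (violated).

Step 1: Compute V_q(n, t) = Σ_{j=0}^3 C(n, j) (q−1)^j.
  j = 0: C(11,0)·(3)^0 = 1·1 = 1.
  j = 1: C(11,1)·(3)^1 = 11·3 = 33.
  j = 2: C(11,2)·(3)^2 = 55·9 = 495.
  j = 3: C(11,3)·(3)^3 = 165·27 = 4455.
  V_q(n, t) = 1 + 33 + 495 + 4455 = 4984.
Step 2: q^n = 4^11 = 4194304.
Step 3: Hamming bound ⌊q^n / V_q(n,t)⌋ = ⌊4194304/4984⌋ = 841.
Step 4: Compare |C| = 1202 to 841: violated.
The claimed |C| lies above the Hamming bound, so no 4-ary code of length 11 with d ≥ 7 can have 1202 codewords.


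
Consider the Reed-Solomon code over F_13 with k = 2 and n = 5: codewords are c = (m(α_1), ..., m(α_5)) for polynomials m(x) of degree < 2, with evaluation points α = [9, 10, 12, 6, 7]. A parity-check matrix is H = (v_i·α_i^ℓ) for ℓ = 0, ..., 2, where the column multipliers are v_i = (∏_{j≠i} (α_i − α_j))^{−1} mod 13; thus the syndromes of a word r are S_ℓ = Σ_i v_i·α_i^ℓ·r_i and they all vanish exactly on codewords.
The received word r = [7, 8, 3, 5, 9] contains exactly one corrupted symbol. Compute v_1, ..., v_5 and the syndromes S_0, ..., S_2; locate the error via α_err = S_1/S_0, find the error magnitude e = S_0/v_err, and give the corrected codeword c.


S = (11, 8, 7), error at position 1, error magnitude e = 3, c = [4, 8, 3, 5, 9].

Step 1: column multipliers v_i = (∏_{j≠i}(α_i − α_j))^{−1} mod 13.
  i = 1 (α = 9): (9−10)(9−12)(9−6)(9−7) = (−1)·(−3)·3·2 = 18 ≡ 5, so v_1 = 5^{−1} = 8 (mod 13).
  i = 2 (α = 10): (10−9)(10−12)(10−6)(10−7) = 1·(−2)·4·3 = −24 ≡ 2, so v_2 = 2^{−1} = 7 (mod 13).
  i = 3 (α = 12): (12−9)(12−10)(12−6)(12−7) = 3·2·6·5 = 180 ≡ 11, so v_3 = 11^{−1} = 6 (mod 13).
  i = 4 (α = 6): (6−9)(6−10)(6−12)(6−7) = (−3)·(−4)·(−6)·(−1) = 72 ≡ 7, so v_4 = 7^{−1} = 2 (mod 13).
  i = 5 (α = 7): (7−9)(7−10)(7−12)(7−6) = (−2)·(−3)·(−5)·1 = −30 ≡ 9, so v_5 = 9^{−1} = 3 (mod 13).
  v = [8, 7, 6, 2, 3].
Step 2: syndromes of r = [7, 8, 3, 5, 9] (all sums mod 13).
  S_0 = Σ v_i r_i = 8·7 + 7·8 + 6·3 + 2·5 + 3·9 = 167 ≡ 11.
  S_1 = Σ v_i α_i r_i = 8·9·7 + 7·10·8 + 6·12·3 + 2·6·5 + 3·7·9 = 1529 ≡ 8.
  α_i^2 mod 13 = [3, 9, 1, 10, 10].
  S_2 = Σ v_i α_i^2 r_i = 8·3·7 + 7·9·8 + 6·1·3 + 2·10·5 + 3·10·9 = 1060 ≡ 7.
  S = (11, 8, 7) ≠ 0, so r is not a codeword (an error is present).
Step 3: locate the error. For a single error e at position i, S_ℓ = v_i·e·α_i^ℓ, so α_err = S_1/S_0.
  S_0^{−1} = 11^{−1} = 6 (mod 13), so α_err = 8·6 = 48 ≡ 9 = α_1. Error position i = 1.
  Consistency check: S_2/S_1 = 7·5 = 35 ≡ 9 = α_err ✓ (single-error assumption holds).
Step 4: error magnitude e = S_0/v_1 = S_0·∏_{j≠1}(α_1 − α_j) = 11·5 = 55 ≡ 3 (mod 13).
Step 5: correct position 1: c_1 = r_1 − e = 7 − 3 ≡ 4 (mod 13). Hence c = [4, 8, 3, 5, 9].
  Check: interpolating c through the α_i gives m(x) = 7 + 4·x (degree < 2) with m(α_i) = c_i for every i, so c is indeed a codeword.


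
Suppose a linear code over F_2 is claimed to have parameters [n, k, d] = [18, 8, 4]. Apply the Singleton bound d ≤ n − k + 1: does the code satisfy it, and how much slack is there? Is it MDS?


Singleton RHS = n − k + 1 = 11, slack = 7, bound satisfied, not MDS.

Singleton bound: d ≤ n − k + 1.
Here n = 18, k = 8, so n − k + 1 = 11.
Given d = 4, check d ≤ 11: YES.
Slack = (n − k + 1) − d = 7.
The code is NOT MDS (slack = 7 > 0).
Description: the claimed parameters are [18, 8, 4]_2; such a code would be non-MDS.


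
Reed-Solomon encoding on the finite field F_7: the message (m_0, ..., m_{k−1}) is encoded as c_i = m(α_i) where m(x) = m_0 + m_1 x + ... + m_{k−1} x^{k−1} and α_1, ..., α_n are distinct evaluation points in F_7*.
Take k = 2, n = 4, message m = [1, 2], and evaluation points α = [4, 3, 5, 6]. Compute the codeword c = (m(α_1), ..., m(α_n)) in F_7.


c = [2, 0, 4, 6]

Message polynomial: m(x) = 1 + 2·x (mod 7).
For each evaluation point α_i, compute m(α_i) mod 7:
  α_1 = 4: Horner steps 2 → 2, so m(4) = 2.
  α_2 = 3: Horner steps 2 → 0, so m(3) = 0.
  α_3 = 5: Horner steps 2 → 4, so m(5) = 4.
  α_4 = 6: Horner steps 2 → 6, so m(6) = 6.
Codeword c = [2, 0, 4, 6] ∈ F_7^4.


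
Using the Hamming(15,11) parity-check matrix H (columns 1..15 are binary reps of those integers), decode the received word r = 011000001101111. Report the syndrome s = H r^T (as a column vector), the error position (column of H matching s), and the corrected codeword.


s = (0, 0, 1, 0)^T, error position = 2, corrected codeword c = 001000001101111

Compute s = H r^T mod 2 one row at a time:
  s_1 = 0 + 1 + 1 + 0 + 1 + 1 + 1 + 1 = 6 ≡ 0 (mod 2).
  s_2 = 0 + 0 + 0 + 0 + 1 + 1 + 1 + 1 = 4 ≡ 0 (mod 2).
  s_3 = 1 + 1 + 0 + 0 + 1 + 0 + 1 + 1 = 5 ≡ 1 (mod 2).
  s_4 = 0 + 1 + 0 + 0 + 1 + 0 + 1 + 1 = 4 ≡ 0 (mod 2).
s = (0, 0, 1, 0)^T — this equals column 2 of H (binary 0010), so error is at position 2.
Correct: flip bit 2 of r = 011000001101111 to get c = 001000001101111.


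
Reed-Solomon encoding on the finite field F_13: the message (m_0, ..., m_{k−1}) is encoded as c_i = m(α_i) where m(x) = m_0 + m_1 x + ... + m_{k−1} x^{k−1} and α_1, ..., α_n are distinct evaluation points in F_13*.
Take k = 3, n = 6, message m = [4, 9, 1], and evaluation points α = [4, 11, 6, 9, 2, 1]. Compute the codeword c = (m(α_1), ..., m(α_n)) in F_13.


c = [4, 3, 3, 10, 0, 1]

Message polynomial: m(x) = 4 + 9·x + 1·x^2 (mod 13).
For each evaluation point α_i, compute m(α_i) mod 13:
  α_1 = 4: Horner steps 1 → 0 → 4, so m(4) = 4.
  α_2 = 11: Horner steps 1 → 7 → 3, so m(11) = 3.
  α_3 = 6: Horner steps 1 → 2 → 3, so m(6) = 3.
  α_4 = 9: Horner steps 1 → 5 → 10, so m(9) = 10.
  α_5 = 2: Horner steps 1 → 11 → 0, so m(2) = 0.
  α_6 = 1: Horner steps 1 → 10 → 1, so m(1) = 1.
Codeword c = [4, 3, 3, 10, 0, 1] ∈ F_13^6.


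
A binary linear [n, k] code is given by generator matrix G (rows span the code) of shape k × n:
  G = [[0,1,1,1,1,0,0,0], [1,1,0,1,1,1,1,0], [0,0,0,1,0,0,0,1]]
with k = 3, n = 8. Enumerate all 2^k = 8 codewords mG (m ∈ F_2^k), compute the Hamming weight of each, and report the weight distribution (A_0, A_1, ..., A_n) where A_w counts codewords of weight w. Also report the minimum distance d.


Weight distribution: A_0 = 1, A_2 = 1, A_4 = 3, A_6 = 3. Minimum distance d = 2.

Enumerate all 2^3 = 8 messages m ∈ F_2^3.
For each, compute codeword c = mG in F_2^8, then tally its weight.
  m = 000 → c = 00000000, weight = 0.
  m = 100 → c = 01111000, weight = 4.
  m = 010 → c = 11011110, weight = 6.
  m = 110 → c = 10100110, weight = 4.
  m = 001 → c = 00010001, weight = 2.
  m = 101 → c = 01101001, weight = 4.
  m = 011 → c = 11001111, weight = 6.
  m = 111 → c = 10110111, weight = 6.
Tally weights:
  weight 0: 1 codewords.
  weight 2: 1 codewords.
  weight 4: 3 codewords.
  weight 6: 3 codewords.
Minimum distance d = smallest w > 0 with A_w > 0 = 2.
Sanity: Σ A_w = 8 = 2^3 = 8 ✓.


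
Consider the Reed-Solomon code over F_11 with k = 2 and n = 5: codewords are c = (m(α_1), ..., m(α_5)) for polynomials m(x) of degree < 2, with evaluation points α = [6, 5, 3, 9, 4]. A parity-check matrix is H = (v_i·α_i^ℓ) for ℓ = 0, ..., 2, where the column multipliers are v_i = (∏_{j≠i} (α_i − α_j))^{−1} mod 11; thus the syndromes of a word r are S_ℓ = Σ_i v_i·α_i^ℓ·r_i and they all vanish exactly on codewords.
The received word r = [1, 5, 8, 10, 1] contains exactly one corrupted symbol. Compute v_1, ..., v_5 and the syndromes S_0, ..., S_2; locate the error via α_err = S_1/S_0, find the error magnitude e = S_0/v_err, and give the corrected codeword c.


S = (9, 10, 5), error at position 1, error magnitude e = 3, c = [9, 5, 8, 10, 1].

Step 1: column multipliers v_i = (∏_{j≠i}(α_i − α_j))^{−1} mod 11.
  i = 1 (α = 6): (6−5)(6−3)(6−9)(6−4) = 1·3·(−3)·2 = −18 ≡ 4, so v_1 = 4^{−1} = 3 (mod 11).
  i = 2 (α = 5): (5−6)(5−3)(5−9)(5−4) = (−1)·2·(−4)·1 = 8 ≡ 8, so v_2 = 8^{−1} = 7 (mod 11).
  i = 3 (α = 3): (3−6)(3−5)(3−9)(3−4) = (−3)·(−2)·(−6)·(−1) = 36 ≡ 3, so v_3 = 3^{−1} = 4 (mod 11).
  i = 4 (α = 9): (9−6)(9−5)(9−3)(9−4) = 3·4·6·5 = 360 ≡ 8, so v_4 = 8^{−1} = 7 (mod 11).
  i = 5 (α = 4): (4−6)(4−5)(4−3)(4−9) = (−2)·(−1)·1·(−5) = −10 ≡ 1, so v_5 = 1^{−1} = 1 (mod 11).
  v = [3, 7, 4, 7, 1].
Step 2: syndromes of r = [1, 5, 8, 10, 1] (all sums mod 11).
  S_0 = Σ v_i r_i = 3·1 + 7·5 + 4·8 + 7·10 + 1·1 = 141 ≡ 9.
  S_1 = Σ v_i α_i r_i = 3·6·1 + 7·5·5 + 4·3·8 + 7·9·10 + 1·4·1 = 923 ≡ 10.
  α_i^2 mod 11 = [3, 3, 9, 4, 5].
  S_2 = Σ v_i α_i^2 r_i = 3·3·1 + 7·3·5 + 4·9·8 + 7·4·10 + 1·5·1 = 687 ≡ 5.
  S = (9, 10, 5) ≠ 0, so r is not a codeword (an error is present).
Step 3: locate the error. For a single error e at position i, S_ℓ = v_i·e·α_i^ℓ, so α_err = S_1/S_0.
  S_0^{−1} = 9^{−1} = 5 (mod 11), so α_err = 10·5 = 50 ≡ 6 = α_1. Error position i = 1.
  Consistency check: S_2/S_1 = 5·10 = 50 ≡ 6 = α_err ✓ (single-error assumption holds).
Step 4: error magnitude e = S_0/v_1 = S_0·∏_{j≠1}(α_1 − α_j) = 9·4 = 36 ≡ 3 (mod 11).
Step 5: correct position 1: c_1 = r_1 − e = 1 − 3 ≡ 9 (mod 11). Hence c = [9, 5, 8, 10, 1].
  Check: interpolating c through the α_i gives m(x) = 7 + 4·x (degree < 2) with m(α_i) = c_i for every i, so c is indeed a codeword.


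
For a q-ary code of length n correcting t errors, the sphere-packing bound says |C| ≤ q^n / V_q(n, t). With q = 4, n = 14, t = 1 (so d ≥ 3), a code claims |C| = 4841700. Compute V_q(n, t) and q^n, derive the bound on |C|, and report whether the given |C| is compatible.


V_q(n, t) = 43, q^n = 268435456, Hamming bound = 6242685, |C| = 4841700 ≤ bound (satisfied).

Step 1: Compute V_q(n, t) = Σ_{j=0}^1 C(n, j) (q−1)^j.
  j = 0: C(14,0)·(3)^0 = 1·1 = 1.
  j = 1: C(14,1)·(3)^1 = 14·3 = 42.
  V_q(n, t) = 1 + 42 = 43.
Step 2: q^n = 4^14 = 268435456.
Step 3: Hamming bound ⌊q^n / V_q(n,t)⌋ = ⌊268435456/43⌋ = 6242685.
Step 4: Compare |C| = 4841700 to 6242685: satisfied.
The claimed |C| lies below the Hamming bound.


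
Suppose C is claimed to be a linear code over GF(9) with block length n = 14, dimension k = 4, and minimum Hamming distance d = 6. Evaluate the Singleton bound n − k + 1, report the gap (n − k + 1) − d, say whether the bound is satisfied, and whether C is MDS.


Singleton RHS = n − k + 1 = 11, slack = 5, bound satisfied, not MDS.

Singleton bound: d ≤ n − k + 1.
Here n = 14, k = 4, so n − k + 1 = 11.
Given d = 6, check d ≤ 11: YES.
Slack = (n − k + 1) − d = 5.
The code is NOT MDS (slack = 5 > 0).
Description: the claimed parameters are [14, 4, 6]_9; such a code would be non-MDS.


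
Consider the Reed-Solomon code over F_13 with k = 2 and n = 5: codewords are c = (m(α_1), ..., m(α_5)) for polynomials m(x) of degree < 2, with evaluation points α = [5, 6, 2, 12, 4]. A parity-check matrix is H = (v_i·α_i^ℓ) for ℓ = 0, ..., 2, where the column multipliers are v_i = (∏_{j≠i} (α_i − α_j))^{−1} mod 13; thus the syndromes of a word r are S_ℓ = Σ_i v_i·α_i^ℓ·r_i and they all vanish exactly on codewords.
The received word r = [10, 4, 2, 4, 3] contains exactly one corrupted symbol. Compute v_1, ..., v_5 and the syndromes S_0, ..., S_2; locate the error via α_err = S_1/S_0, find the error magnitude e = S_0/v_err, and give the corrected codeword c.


S = (6, 7, 6), error at position 4, error magnitude e = 10, c = [10, 4, 2, 7, 3].

Step 1: column multipliers v_i = (∏_{j≠i}(α_i − α_j))^{−1} mod 13.
  i = 1 (α = 5): (5−6)(5−2)(5−12)(5−4) = (−1)·3·(−7)·1 = 21 ≡ 8, so v_1 = 8^{−1} = 5 (mod 13).
  i = 2 (α = 6): (6−5)(6−2)(6−12)(6−4) = 1·4·(−6)·2 = −48 ≡ 4, so v_2 = 4^{−1} = 10 (mod 13).
  i = 3 (α = 2): (2−5)(2−6)(2−12)(2−4) = (−3)·(−4)·(−10)·(−2) = 240 ≡ 6, so v_3 = 6^{−1} = 11 (mod 13).
  i = 4 (α = 12): (12−5)(12−6)(12−2)(12−4) = 7·6·10·8 = 3360 ≡ 6, so v_4 = 6^{−1} = 11 (mod 13).
  i = 5 (α = 4): (4−5)(4−6)(4−2)(4−12) = (−1)·(−2)·2·(−8) = −32 ≡ 7, so v_5 = 7^{−1} = 2 (mod 13).
  v = [5, 10, 11, 11, 2].
Step 2: syndromes of r = [10, 4, 2, 4, 3] (all sums mod 13).
  S_0 = Σ v_i r_i = 5·10 + 10·4 + 11·2 + 11·4 + 2·3 = 162 ≡ 6.
  S_1 = Σ v_i α_i r_i = 5·5·10 + 10·6·4 + 11·2·2 + 11·12·4 + 2·4·3 = 1086 ≡ 7.
  α_i^2 mod 13 = [12, 10, 4, 1, 3].
  S_2 = Σ v_i α_i^2 r_i = 5·12·10 + 10·10·4 + 11·4·2 + 11·1·4 + 2·3·3 = 1150 ≡ 6.
  S = (6, 7, 6) ≠ 0, so r is not a codeword (an error is present).
Step 3: locate the error. For a single error e at position i, S_ℓ = v_i·e·α_i^ℓ, so α_err = S_1/S_0.
  S_0^{−1} = 6^{−1} = 11 (mod 13), so α_err = 7·11 = 77 ≡ 12 = α_4. Error position i = 4.
  Consistency check: S_2/S_1 = 6·2 = 12 ≡ 12 = α_err ✓ (single-error assumption holds).
Step 4: error magnitude e = S_0/v_4 = S_0·∏_{j≠4}(α_4 − α_j) = 6·6 = 36 ≡ 10 (mod 13).
Step 5: correct position 4: c_4 = r_4 − e = 4 − 10 ≡ 7 (mod 13). Hence c = [10, 4, 2, 7, 3].
  Check: interpolating c through the α_i gives m(x) = 1 + 7·x (degree < 2) with m(α_i) = c_i for every i, so c is indeed a codeword.


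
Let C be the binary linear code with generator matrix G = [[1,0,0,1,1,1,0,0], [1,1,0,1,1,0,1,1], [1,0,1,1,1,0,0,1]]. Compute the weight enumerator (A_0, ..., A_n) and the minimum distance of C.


Weight distribution: A_0 = 1, A_3 = 2, A_4 = 2, A_5 = 1, A_6 = 1, A_7 = 1. Minimum distance d = 3.

Enumerate all 2^3 = 8 messages m ∈ F_2^3.
For each, compute codeword c = mG in F_2^8, then tally its weight.
  m = 000 → c = 00000000, weight = 0.
  m = 100 → c = 10011100, weight = 4.
  m = 010 → c = 11011011, weight = 6.
  m = 110 → c = 01000111, weight = 4.
  m = 001 → c = 10111001, weight = 5.
  m = 101 → c = 00100101, weight = 3.
  m = 011 → c = 01100010, weight = 3.
  m = 111 → c = 11111110, weight = 7.
Tally weights:
  weight 0: 1 codewords.
  weight 3: 2 codewords.
  weight 4: 2 codewords.
  weight 5: 1 codewords.
  weight 6: 1 codewords.
  weight 7: 1 codewords.
Minimum distance d = smallest w > 0 with A_w > 0 = 3.
Sanity: Σ A_w = 8 = 2^3 = 8 ✓.


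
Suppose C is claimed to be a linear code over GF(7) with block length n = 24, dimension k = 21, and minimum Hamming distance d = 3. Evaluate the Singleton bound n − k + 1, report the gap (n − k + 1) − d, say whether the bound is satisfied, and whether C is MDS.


Singleton RHS = n − k + 1 = 4, slack = 1, bound satisfied, not MDS.

Singleton bound: d ≤ n − k + 1.
Here n = 24, k = 21, so n − k + 1 = 4.
Given d = 3, check d ≤ 4: YES.
Slack = (n − k + 1) − d = 1.
The code is NOT MDS (slack = 1 > 0).
Description: the claimed parameters are [24, 21, 3]_7; such a code would be non-MDS.


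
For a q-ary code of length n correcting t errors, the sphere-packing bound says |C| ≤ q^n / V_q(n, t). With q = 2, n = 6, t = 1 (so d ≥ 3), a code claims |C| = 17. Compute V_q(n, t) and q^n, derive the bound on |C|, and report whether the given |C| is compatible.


V_q(n, t) = 7, q^n = 64, Hamming bound = 9, |C| = 17 > bound (violated).

Step 1: Compute V_q(n, t) = Σ_{j=0}^1 C(n, j) (q−1)^j.
  j = 0: C(6,0)·(1)^0 = 1·1 = 1.
  j = 1: C(6,1)·(1)^1 = 6·1 = 6.
  V_q(n, t) = 1 + 6 = 7.
Step 2: q^n = 2^6 = 64.
Step 3: Hamming bound ⌊q^n / V_q(n,t)⌋ = ⌊64/7⌋ = 9.
Step 4: Compare |C| = 17 to 9: violated.
The claimed |C| lies above the Hamming bound, so no 2-ary code of length 6 with d ≥ 3 can have 17 codewords.


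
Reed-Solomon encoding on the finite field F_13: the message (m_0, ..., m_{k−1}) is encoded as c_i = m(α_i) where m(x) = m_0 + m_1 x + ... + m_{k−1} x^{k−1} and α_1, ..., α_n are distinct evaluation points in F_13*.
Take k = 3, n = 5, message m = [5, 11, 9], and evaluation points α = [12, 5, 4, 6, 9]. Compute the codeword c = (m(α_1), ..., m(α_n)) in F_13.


c = [3, 12, 11, 5, 1]

Message polynomial: m(x) = 5 + 11·x + 9·x^2 (mod 13).
For each evaluation point α_i, compute m(α_i) mod 13:
  α_1 = 12: Horner steps 9 → 2 → 3, so m(12) = 3.
  α_2 = 5: Horner steps 9 → 4 → 12, so m(5) = 12.
  α_3 = 4: Horner steps 9 → 8 → 11, so m(4) = 11.
  α_4 = 6: Horner steps 9 → 0 → 5, so m(6) = 5.
  α_5 = 9: Horner steps 9 → 1 → 1, so m(9) = 1.
Codeword c = [3, 12, 11, 5, 1] ∈ F_13^5.


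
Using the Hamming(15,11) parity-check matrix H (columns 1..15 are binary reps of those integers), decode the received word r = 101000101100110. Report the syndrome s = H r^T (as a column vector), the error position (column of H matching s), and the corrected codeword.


s = (0, 1, 0, 1)^T, error position = 5, corrected codeword c = 101010101100110

Compute s = H r^T mod 2 one row at a time:
  s_1 = 0 + 1 + 1 + 0 + 0 + 1 + 1 + 0 = 4 ≡ 0 (mod 2).
  s_2 = 0 + 0 + 0 + 1 + 0 + 1 + 1 + 0 = 3 ≡ 1 (mod 2).
  s_3 = 0 + 1 + 0 + 1 + 1 + 0 + 1 + 0 = 4 ≡ 0 (mod 2).
  s_4 = 1 + 1 + 0 + 1 + 1 + 0 + 1 + 0 = 5 ≡ 1 (mod 2).
s = (0, 1, 0, 1)^T — this equals column 5 of H (binary 0101), so error is at position 5.
Correct: flip bit 5 of r = 101000101100110 to get c = 101010101100110.


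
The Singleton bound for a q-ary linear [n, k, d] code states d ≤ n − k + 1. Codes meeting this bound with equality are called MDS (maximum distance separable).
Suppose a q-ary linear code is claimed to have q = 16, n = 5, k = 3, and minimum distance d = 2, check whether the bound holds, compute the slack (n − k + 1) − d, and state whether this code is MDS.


Singleton RHS = n − k + 1 = 3, slack = 1, bound satisfied, not MDS.

Singleton bound: d ≤ n − k + 1.
Here n = 5, k = 3, so n − k + 1 = 3.
Given d = 2, check d ≤ 3: YES.
Slack = (n − k + 1) − d = 1.
The code is NOT MDS (slack = 1 > 0).
Description: the claimed parameters are [5, 3, 2]_16; such a code would be non-MDS.


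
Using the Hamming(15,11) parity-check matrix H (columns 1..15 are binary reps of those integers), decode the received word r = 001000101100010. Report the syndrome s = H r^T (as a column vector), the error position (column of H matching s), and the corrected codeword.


s = (1, 0, 0, 1)^T, error position = 9, corrected codeword c = 001000100100010

Compute s = H r^T mod 2 one row at a time:
  s_1 = 0 + 1 + 1 + 0 + 0 + 0 + 1 + 0 = 3 ≡ 1 (mod 2).
  s_2 = 0 + 0 + 0 + 1 + 0 + 0 + 1 + 0 = 2 ≡ 0 (mod 2).
  s_3 = 0 + 1 + 0 + 1 + 1 + 0 + 1 + 0 = 4 ≡ 0 (mod 2).
  s_4 = 0 + 1 + 0 + 1 + 1 + 0 + 0 + 0 = 3 ≡ 1 (mod 2).
s = (1, 0, 0, 1)^T — this equals column 9 of H (binary 1001), so error is at position 9.
Correct: flip bit 9 of r = 001000101100010 to get c = 001000100100010.


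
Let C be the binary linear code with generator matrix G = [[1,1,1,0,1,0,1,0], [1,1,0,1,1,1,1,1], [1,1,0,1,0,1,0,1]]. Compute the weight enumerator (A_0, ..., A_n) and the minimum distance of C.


Weight distribution: A_0 = 1, A_2 = 1, A_3 = 1, A_4 = 1, A_5 = 2, A_6 = 1, A_7 = 1. Minimum distance d = 2.

Enumerate all 2^3 = 8 messages m ∈ F_2^3.
For each, compute codeword c = mG in F_2^8, then tally its weight.
  m = 000 → c = 00000000, weight = 0.
  m = 100 → c = 11101010, weight = 5.
  m = 010 → c = 11011111, weight = 7.
  m = 110 → c = 00110101, weight = 4.
  m = 001 → c = 11010101, weight = 5.
  m = 101 → c = 00111111, weight = 6.
  m = 011 → c = 00001010, weight = 2.
  m = 111 → c = 11100000, weight = 3.
Tally weights:
  weight 0: 1 codewords.
  weight 2: 1 codewords.
  weight 3: 1 codewords.
  weight 4: 1 codewords.
  weight 5: 2 codewords.
  weight 6: 1 codewords.
  weight 7: 1 codewords.
Minimum distance d = smallest w > 0 with A_w > 0 = 2.
Sanity: Σ A_w = 8 = 2^3 = 8 ✓.


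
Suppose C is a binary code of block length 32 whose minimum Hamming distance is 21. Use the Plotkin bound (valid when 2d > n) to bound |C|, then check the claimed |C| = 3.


Plotkin bound M ≤ 4; given |C| = 3 ≤ bound (satisfied).

Check applicability: 2d = 42, n = 32.
2d − n = 10 > 0, so Plotkin applies.
Compute d/(2d−n) = 21/10 ≈ 2.1000.
⌊d/(2d−n)⌋ = 2.
Plotkin bound: M ≤ 2·2 = 4.
Given |C| = 3, check: satisfied.
This |C| is below the Plotkin bound.


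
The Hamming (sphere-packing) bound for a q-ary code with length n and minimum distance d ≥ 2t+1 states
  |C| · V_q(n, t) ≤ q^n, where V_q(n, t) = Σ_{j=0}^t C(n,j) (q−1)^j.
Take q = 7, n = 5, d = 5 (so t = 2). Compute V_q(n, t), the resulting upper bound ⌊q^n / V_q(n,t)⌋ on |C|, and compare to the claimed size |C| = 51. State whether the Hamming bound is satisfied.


V_q(n, t) = 391, q^n = 16807, Hamming bound = 42, |C| = 51 > bound (violated).

Step 1: Compute V_q(n, t) = Σ_{j=0}^2 C(n, j) (q−1)^j.
  j = 0: C(5,0)·(6)^0 = 1·1 = 1.
  j = 1: C(5,1)·(6)^1 = 5·6 = 30.
  j = 2: C(5,2)·(6)^2 = 10·36 = 360.
  V_q(n, t) = 1 + 30 + 360 = 391.
Step 2: q^n = 7^5 = 16807.
Step 3: Hamming bound ⌊q^n / V_q(n,t)⌋ = ⌊16807/391⌋ = 42.
Step 4: Compare |C| = 51 to 42: violated.
The claimed |C| lies above the Hamming bound, so no 7-ary code of length 5 with d ≥ 5 can have 51 codewords.


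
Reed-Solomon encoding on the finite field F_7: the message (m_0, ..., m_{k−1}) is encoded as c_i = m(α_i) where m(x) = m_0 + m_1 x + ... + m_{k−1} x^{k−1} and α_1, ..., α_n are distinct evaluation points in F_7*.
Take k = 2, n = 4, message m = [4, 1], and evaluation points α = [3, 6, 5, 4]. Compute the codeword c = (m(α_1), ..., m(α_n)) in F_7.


c = [0, 3, 2, 1]

Message polynomial: m(x) = 4 + 1·x (mod 7).
For each evaluation point α_i, compute m(α_i) mod 7:
  α_1 = 3: Horner steps 1 → 0, so m(3) = 0.
  α_2 = 6: Horner steps 1 → 3, so m(6) = 3.
  α_3 = 5: Horner steps 1 → 2, so m(5) = 2.
  α_4 = 4: Horner steps 1 → 1, so m(4) = 1.
Codeword c = [0, 3, 2, 1] ∈ F_7^4.


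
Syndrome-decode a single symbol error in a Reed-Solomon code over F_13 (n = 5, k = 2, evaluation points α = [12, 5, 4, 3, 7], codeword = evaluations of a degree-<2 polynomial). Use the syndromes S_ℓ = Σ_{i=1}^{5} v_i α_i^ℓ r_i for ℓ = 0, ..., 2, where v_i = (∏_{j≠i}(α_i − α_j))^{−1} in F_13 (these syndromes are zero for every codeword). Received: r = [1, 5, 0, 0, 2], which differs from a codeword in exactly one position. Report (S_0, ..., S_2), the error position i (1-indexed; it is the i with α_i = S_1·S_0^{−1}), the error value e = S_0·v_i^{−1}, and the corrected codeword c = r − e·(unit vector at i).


S = (10, 4, 12), error at position 4, error magnitude e = 5, c = [1, 5, 0, 8, 2].

Step 1: column multipliers v_i = (∏_{j≠i}(α_i − α_j))^{−1} mod 13.
  i = 1 (α = 12): (12−5)(12−4)(12−3)(12−7) = 7·8·9·5 = 2520 ≡ 11, so v_1 = 11^{−1} = 6 (mod 13).
  i = 2 (α = 5): (5−12)(5−4)(5−3)(5−7) = (−7)·1·2·(−2) = 28 ≡ 2, so v_2 = 2^{−1} = 7 (mod 13).
  i = 3 (α = 4): (4−12)(4−5)(4−3)(4−7) = (−8)·(−1)·1·(−3) = −24 ≡ 2, so v_3 = 2^{−1} = 7 (mod 13).
  i = 4 (α = 3): (3−12)(3−5)(3−4)(3−7) = (−9)·(−2)·(−1)·(−4) = 72 ≡ 7, so v_4 = 7^{−1} = 2 (mod 13).
  i = 5 (α = 7): (7−12)(7−5)(7−4)(7−3) = (−5)·2·3·4 = −120 ≡ 10, so v_5 = 10^{−1} = 4 (mod 13).
  v = [6, 7, 7, 2, 4].
Step 2: syndromes of r = [1, 5, 0, 0, 2] (all sums mod 13).
  S_0 = Σ v_i r_i = 6·1 + 7·5 + 7·0 + 2·0 + 4·2 = 49 ≡ 10.
  S_1 = Σ v_i α_i r_i = 6·12·1 + 7·5·5 + 7·4·0 + 2·3·0 + 4·7·2 = 303 ≡ 4.
  α_i^2 mod 13 = [1, 12, 3, 9, 10].
  S_2 = Σ v_i α_i^2 r_i = 6·1·1 + 7·12·5 + 7·3·0 + 2·9·0 + 4·10·2 = 506 ≡ 12.
  S = (10, 4, 12) ≠ 0, so r is not a codeword (an error is present).
Step 3: locate the error. For a single error e at position i, S_ℓ = v_i·e·α_i^ℓ, so α_err = S_1/S_0.
  S_0^{−1} = 10^{−1} = 4 (mod 13), so α_err = 4·4 = 16 ≡ 3 = α_4. Error position i = 4.
  Consistency check: S_2/S_1 = 12·10 = 120 ≡ 3 = α_err ✓ (single-error assumption holds).
Step 4: error magnitude e = S_0/v_4 = S_0·∏_{j≠4}(α_4 − α_j) = 10·7 = 70 ≡ 5 (mod 13).
Step 5: correct position 4: c_4 = r_4 − e = 0 − 5 ≡ 8 (mod 13). Hence c = [1, 5, 0, 8, 2].
  Check: interpolating c through the α_i gives m(x) = 6 + 5·x (degree < 2) with m(α_i) = c_i for every i, so c is indeed a codeword.


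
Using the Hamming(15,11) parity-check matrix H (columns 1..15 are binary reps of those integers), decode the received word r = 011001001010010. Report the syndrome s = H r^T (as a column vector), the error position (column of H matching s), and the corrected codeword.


s = (1, 0, 1, 1)^T, error position = 11, corrected codeword c = 011001001000010

Compute s = H r^T mod 2 one row at a time:
  s_1 = 0 + 1 + 0 + 1 + 0 + 0 + 1 + 0 = 3 ≡ 1 (mod 2).
  s_2 = 0 + 0 + 1 + 0 + 0 + 0 + 1 + 0 = 2 ≡ 0 (mod 2).
  s_3 = 1 + 1 + 1 + 0 + 0 + 1 + 1 + 0 = 5 ≡ 1 (mod 2).
  s_4 = 0 + 1 + 0 + 0 + 1 + 1 + 0 + 0 = 3 ≡ 1 (mod 2).
s = (1, 0, 1, 1)^T — this equals column 11 of H (binary 1011), so error is at position 11.
Correct: flip bit 11 of r = 011001001010010 to get c = 011001001000010.


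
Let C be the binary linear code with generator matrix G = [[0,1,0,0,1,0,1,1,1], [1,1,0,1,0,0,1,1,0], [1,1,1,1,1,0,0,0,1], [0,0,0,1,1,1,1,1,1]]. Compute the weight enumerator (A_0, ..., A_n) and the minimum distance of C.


Weight distribution: A_0 = 1, A_2 = 1, A_3 = 2, A_4 = 2, A_5 = 6, A_6 = 3, A_8 = 1. Minimum distance d = 2.

Enumerate all 2^4 = 16 messages m ∈ F_2^4.
For each, compute codeword c = mG in F_2^9, then tally its weight.
  m = 0000 → c = 000000000, weight = 0.
  m = 1000 → c = 010010111, weight = 5.
  m = 0100 → c = 110100110, weight = 5.
  m = 1100 → c = 100110001, weight = 4.
  m = 0010 → c = 111110001, weight = 6.
  m = 1010 → c = 101100110, weight = 5.
  m = 0110 → c = 001010111, weight = 5.
  m = 1110 → c = 011000000, weight = 2.
  m = 0001 → c = 000111111, weight = 6.
  m = 1001 → c = 010101000, weight = 3.
  m = 0101 → c = 110011001, weight = 5.
  m = 1101 → c = 100001110, weight = 4.
  m = 0011 → c = 111001110, weight = 6.
  m = 1011 → c = 101011001, weight = 5.
  m = 0111 → c = 001101000, weight = 3.
  m = 1111 → c = 011111111, weight = 8.
Tally weights:
  weight 0: 1 codewords.
  weight 2: 1 codewords.
  weight 3: 2 codewords.
  weight 4: 2 codewords.
  weight 5: 6 codewords.
  weight 6: 3 codewords.
  weight 8: 1 codewords.
Minimum distance d = smallest w > 0 with A_w > 0 = 2.
Sanity: Σ A_w = 16 = 2^4 = 16 ✓.
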